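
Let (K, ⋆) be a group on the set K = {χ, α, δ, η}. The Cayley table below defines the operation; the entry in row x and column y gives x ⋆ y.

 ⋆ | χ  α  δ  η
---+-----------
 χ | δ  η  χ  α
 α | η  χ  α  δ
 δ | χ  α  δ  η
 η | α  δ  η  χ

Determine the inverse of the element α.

First locate the identity: row δ matches the header, so δ is the identity.
Scan row α for δ: α ⋆ η = δ. Hence α^(-1) = η.

η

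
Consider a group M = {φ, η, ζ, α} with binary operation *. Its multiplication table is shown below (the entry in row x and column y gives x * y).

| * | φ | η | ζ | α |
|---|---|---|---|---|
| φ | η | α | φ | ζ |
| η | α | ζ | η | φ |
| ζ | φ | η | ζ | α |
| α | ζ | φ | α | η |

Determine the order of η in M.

2

The identity element is ζ (its row matches the header).
η^1 = η
η^2 = η * η = ζ
The first power of η equal to the identity is η^2, so ord(η) = 2.
(Structurally, M here is isomorphic to the cyclic group Z_4.)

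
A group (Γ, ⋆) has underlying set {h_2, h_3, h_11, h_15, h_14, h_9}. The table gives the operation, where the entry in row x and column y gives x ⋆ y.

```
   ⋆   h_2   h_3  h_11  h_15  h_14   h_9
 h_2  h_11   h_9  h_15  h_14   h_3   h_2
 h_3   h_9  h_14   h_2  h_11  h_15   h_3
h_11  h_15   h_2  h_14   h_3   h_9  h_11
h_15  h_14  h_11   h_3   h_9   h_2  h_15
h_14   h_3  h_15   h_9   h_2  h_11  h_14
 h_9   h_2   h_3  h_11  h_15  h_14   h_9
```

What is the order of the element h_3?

The identity element is h_9 (its row matches the header).
h_3^1 = h_3
h_3^2 = h_3 ⋆ h_3 = h_14
h_3^3 = h_14 ⋆ h_3 = h_15
h_3^4 = h_15 ⋆ h_3 = h_11
h_3^5 = h_11 ⋆ h_3 = h_2
h_3^6 = h_2 ⋆ h_3 = h_9
The first power of h_3 equal to the identity is h_3^6, so ord(h_3) = 6.
(Structurally, Γ here is isomorphic to the cyclic group Z_6.)

6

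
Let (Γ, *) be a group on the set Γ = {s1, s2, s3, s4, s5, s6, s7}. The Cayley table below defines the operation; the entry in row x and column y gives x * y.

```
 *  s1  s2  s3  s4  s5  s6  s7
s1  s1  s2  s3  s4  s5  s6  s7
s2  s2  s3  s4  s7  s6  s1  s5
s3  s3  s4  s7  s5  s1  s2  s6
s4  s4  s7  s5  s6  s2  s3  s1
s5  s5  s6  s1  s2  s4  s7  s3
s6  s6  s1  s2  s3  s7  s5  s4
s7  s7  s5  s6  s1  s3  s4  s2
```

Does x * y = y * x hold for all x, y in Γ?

Yes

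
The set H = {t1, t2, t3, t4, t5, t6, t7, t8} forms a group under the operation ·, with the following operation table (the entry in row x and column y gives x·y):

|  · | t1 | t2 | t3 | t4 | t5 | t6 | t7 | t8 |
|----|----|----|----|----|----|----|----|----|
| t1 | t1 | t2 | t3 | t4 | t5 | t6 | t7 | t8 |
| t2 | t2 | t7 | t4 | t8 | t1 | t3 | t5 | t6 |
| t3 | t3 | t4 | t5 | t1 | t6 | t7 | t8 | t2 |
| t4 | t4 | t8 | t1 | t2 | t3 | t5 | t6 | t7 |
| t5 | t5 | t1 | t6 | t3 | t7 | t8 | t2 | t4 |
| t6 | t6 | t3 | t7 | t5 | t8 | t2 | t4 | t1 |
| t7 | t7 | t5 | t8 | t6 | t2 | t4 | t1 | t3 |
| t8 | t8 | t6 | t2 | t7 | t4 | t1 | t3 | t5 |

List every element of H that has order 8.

{t3, t4, t6, t8}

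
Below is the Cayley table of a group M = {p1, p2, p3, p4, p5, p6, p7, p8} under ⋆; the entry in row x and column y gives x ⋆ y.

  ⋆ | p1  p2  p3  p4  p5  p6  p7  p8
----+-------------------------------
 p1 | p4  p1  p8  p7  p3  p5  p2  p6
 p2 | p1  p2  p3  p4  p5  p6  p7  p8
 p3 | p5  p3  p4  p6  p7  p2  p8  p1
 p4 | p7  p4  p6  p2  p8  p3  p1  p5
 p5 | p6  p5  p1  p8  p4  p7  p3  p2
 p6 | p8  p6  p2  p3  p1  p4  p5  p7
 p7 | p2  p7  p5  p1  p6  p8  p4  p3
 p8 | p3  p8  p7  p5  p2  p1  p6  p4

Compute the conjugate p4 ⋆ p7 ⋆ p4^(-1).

The identity is p2. In row p4, the entry p2 sits in column p4, so p4^(-1) = p4.
p4 ⋆ p7 = p1
p1 ⋆ p4 = p7
(Structurally, M here is isomorphic to the quaternion group Q_8.)

p7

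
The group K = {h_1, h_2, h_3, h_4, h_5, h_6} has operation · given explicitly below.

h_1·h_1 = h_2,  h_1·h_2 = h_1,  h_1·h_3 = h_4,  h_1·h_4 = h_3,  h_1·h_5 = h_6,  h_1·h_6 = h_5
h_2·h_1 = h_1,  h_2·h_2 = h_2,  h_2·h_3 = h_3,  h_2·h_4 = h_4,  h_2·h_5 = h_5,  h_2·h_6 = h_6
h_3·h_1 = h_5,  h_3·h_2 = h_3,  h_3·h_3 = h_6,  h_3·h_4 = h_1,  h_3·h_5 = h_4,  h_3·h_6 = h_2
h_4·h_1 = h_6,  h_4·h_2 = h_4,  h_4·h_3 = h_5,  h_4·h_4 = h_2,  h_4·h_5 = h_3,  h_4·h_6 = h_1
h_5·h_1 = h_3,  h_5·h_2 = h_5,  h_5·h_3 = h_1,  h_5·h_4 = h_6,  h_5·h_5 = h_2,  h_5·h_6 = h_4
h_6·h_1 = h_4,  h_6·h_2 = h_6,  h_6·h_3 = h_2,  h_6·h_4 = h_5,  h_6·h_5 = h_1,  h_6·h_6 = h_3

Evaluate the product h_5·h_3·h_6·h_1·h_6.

h_5·h_3 = h_1
h_1·h_6 = h_5
h_5·h_1 = h_3
h_3·h_6 = h_2

h_2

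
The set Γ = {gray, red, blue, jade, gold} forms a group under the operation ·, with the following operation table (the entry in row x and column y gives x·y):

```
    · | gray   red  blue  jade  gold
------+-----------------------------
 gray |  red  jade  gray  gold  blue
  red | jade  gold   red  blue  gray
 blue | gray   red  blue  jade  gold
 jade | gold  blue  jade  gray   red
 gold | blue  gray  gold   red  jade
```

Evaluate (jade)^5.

blue

jade^1 = jade
jade^2 = jade·jade = gray
jade^3 = gray·jade = gold
jade^4 = gold·jade = red
jade^5 = red·jade = blue
(Structurally, Γ here is isomorphic to the cyclic group Z_5.)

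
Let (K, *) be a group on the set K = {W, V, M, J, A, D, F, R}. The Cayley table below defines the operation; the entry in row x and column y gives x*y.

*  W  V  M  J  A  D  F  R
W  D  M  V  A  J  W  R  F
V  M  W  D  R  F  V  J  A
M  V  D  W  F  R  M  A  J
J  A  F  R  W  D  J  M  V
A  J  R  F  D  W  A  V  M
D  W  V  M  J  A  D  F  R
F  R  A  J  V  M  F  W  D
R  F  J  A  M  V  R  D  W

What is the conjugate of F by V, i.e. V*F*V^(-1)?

The identity is D. In row V, the entry D sits in column M, so V^(-1) = M.
V*F = J
J*M = R

R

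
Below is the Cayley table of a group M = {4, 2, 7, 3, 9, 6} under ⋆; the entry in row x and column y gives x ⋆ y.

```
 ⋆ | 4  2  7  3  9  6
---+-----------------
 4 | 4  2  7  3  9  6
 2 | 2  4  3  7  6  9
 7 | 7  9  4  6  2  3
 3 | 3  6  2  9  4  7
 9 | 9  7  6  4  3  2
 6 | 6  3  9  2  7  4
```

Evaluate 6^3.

6^1 = 6
6^2 = 6 ⋆ 6 = 4
6^3 = 4 ⋆ 6 = 6

6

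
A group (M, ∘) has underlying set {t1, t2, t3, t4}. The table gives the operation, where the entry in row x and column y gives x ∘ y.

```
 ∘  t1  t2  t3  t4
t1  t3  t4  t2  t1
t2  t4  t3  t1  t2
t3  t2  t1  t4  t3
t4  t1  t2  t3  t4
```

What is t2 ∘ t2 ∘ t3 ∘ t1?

t1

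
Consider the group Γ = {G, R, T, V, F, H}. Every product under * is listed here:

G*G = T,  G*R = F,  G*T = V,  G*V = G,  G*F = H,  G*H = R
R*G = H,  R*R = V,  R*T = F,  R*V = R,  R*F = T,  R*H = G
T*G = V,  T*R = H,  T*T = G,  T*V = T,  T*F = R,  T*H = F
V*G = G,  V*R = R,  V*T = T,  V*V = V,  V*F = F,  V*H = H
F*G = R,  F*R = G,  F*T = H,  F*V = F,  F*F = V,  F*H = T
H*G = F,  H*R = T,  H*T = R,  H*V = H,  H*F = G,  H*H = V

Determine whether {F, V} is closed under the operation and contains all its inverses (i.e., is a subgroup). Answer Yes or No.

{F, V} contains the identity V.
Checking products: every product of two elements of {F, V} (read from the table) lies in {F, V}, so the set is closed.
In a finite group, a nonempty closed subset is a subgroup. So {F, V} ≤ Γ.

Yes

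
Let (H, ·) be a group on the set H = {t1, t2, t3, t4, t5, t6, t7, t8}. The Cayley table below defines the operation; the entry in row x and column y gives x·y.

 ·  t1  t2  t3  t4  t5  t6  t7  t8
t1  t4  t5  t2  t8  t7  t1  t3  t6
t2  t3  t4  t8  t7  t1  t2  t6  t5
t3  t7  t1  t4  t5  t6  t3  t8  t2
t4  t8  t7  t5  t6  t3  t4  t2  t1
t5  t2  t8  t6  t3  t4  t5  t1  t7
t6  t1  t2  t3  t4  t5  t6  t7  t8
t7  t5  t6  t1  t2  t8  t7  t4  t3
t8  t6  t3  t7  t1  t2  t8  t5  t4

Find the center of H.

{t4, t6}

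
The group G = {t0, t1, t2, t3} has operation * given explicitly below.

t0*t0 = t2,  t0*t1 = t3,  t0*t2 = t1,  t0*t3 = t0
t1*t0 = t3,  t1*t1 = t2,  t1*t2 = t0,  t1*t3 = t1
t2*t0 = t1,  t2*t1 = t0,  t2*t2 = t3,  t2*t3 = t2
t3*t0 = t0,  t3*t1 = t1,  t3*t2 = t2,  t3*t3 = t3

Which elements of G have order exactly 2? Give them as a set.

{t2}

Identity is t3. Compute the order of each non-identity element by repeated multiplication:
  t0: t0 → t2 → t1 → t3  (order 4)
  t1: t1 → t2 → t0 → t3  (order 4)
  t2: t2 → t3  (order 2)
Elements of order 2: {t2}.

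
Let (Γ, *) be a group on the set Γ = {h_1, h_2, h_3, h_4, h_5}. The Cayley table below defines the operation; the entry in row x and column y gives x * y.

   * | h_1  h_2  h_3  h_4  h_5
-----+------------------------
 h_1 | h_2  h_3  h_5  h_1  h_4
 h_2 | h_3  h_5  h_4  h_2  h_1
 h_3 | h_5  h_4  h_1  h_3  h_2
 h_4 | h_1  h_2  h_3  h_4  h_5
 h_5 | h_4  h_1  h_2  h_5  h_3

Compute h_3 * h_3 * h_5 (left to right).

h_3 * h_3 = h_1
h_1 * h_5 = h_4

h_4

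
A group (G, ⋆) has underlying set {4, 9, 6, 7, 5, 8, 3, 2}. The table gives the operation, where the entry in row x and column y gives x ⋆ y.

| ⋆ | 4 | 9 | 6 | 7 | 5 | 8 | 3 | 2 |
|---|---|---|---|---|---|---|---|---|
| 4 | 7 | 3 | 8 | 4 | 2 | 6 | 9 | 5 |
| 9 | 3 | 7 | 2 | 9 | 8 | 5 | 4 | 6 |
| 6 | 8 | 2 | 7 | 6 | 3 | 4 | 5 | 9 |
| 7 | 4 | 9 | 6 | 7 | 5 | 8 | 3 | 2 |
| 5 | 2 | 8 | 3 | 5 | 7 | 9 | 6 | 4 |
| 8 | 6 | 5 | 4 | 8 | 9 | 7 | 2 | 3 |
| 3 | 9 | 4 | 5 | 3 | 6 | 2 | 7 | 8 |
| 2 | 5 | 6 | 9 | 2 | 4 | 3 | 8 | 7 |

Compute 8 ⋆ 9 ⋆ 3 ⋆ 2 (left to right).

9

8 ⋆ 9 = 5
5 ⋆ 3 = 6
6 ⋆ 2 = 9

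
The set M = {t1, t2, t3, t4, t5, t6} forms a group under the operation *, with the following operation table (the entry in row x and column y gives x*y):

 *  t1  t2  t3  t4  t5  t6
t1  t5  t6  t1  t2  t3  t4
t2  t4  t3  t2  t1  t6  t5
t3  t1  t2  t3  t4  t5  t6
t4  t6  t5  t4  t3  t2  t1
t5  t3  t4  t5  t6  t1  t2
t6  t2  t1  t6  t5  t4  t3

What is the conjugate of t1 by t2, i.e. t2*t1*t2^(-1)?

The identity is t3. In row t2, the entry t3 sits in column t2, so t2^(-1) = t2.
t2*t1 = t4
t4*t2 = t5

t5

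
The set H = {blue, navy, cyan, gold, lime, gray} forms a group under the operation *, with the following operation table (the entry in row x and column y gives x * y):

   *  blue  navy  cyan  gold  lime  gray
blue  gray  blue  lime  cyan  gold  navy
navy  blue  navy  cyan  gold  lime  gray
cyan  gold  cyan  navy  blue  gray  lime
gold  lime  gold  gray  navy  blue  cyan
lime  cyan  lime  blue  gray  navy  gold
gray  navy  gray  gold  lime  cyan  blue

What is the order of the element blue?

3

The identity element is navy (its row matches the header).
blue^1 = blue
blue^2 = blue * blue = gray
blue^3 = gray * blue = navy
The first power of blue equal to the identity is blue^3, so ord(blue) = 3.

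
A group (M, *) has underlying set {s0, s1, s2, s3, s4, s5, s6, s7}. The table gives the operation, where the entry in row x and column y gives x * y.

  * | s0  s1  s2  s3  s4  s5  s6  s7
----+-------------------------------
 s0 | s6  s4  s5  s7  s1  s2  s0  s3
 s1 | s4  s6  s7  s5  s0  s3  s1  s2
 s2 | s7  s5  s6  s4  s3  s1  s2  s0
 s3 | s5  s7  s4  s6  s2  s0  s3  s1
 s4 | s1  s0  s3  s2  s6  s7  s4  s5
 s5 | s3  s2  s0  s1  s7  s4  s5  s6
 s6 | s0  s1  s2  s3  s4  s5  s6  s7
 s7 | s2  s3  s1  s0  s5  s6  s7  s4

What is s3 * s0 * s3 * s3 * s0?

s3 * s0 = s5
s5 * s3 = s1
s1 * s3 = s5
s5 * s0 = s3

s3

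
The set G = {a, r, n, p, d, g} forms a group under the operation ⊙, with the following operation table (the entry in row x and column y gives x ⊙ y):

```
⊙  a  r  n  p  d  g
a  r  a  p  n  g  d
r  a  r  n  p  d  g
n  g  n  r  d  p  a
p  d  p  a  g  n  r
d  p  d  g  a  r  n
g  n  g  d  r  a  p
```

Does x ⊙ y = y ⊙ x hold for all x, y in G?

g ⊙ d = a but d ⊙ g = n.
Since g and d do not commute, G is not abelian.

No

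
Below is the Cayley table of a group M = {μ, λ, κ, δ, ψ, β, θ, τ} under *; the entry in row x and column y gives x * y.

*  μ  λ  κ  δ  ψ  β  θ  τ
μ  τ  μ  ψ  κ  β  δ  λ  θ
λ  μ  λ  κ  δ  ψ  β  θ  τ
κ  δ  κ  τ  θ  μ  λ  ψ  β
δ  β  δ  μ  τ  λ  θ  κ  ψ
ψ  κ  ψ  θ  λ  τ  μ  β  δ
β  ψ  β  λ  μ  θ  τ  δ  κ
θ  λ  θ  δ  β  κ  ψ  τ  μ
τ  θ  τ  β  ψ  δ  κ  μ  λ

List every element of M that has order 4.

{β, δ, θ, κ, μ, ψ}

Identity is λ. Compute the order of each non-identity element by repeated multiplication:
  μ: μ → τ → θ → λ  (order 4)
  κ: κ → τ → β → λ  (order 4)
  δ: δ → τ → ψ → λ  (order 4)
  ψ: ψ → τ → δ → λ  (order 4)
  β: β → τ → κ → λ  (order 4)
  θ: θ → τ → μ → λ  (order 4)
  τ: τ → λ  (order 2)
Elements of order 4: {β, δ, θ, κ, μ, ψ}.
(Structurally, M here is isomorphic to the quaternion group Q_8.)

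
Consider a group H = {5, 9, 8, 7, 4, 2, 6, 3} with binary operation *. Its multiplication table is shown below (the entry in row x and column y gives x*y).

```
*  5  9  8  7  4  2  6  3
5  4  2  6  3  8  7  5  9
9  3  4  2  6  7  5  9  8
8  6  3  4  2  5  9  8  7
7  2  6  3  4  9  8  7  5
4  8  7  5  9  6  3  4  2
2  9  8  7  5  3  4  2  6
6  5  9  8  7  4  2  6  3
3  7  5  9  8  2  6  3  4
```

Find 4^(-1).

First locate the identity: row 6 matches the header, so 6 is the identity.
Scan row 4 for 6: 4*4 = 6. Hence 4^(-1) = 4.
(Structurally, H here is isomorphic to the quaternion group Q_8.)

4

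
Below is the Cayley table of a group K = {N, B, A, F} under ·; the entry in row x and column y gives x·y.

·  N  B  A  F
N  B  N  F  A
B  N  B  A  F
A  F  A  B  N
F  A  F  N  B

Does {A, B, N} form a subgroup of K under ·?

A·N = F, which is not in {A, B, N}.
The subset is not closed under ·, so it is not a subgroup.

No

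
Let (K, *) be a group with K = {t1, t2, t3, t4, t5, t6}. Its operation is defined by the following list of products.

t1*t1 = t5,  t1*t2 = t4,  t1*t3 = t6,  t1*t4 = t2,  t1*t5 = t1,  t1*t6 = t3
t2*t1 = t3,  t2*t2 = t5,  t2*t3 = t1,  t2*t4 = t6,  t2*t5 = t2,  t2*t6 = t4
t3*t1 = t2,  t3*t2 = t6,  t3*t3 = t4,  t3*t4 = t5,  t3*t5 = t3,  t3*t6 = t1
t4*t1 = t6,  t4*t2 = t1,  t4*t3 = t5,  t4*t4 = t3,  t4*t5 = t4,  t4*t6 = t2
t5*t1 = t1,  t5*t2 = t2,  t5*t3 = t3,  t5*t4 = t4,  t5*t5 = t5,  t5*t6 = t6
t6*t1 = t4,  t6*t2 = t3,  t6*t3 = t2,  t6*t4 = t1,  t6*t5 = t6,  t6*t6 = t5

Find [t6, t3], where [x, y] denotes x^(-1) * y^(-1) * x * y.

Identity is t5; from the table t6^(-1) = t6 and t3^(-1) = t4.
t6 * t4 = t1
t1 * t6 = t3
t3 * t3 = t4

t4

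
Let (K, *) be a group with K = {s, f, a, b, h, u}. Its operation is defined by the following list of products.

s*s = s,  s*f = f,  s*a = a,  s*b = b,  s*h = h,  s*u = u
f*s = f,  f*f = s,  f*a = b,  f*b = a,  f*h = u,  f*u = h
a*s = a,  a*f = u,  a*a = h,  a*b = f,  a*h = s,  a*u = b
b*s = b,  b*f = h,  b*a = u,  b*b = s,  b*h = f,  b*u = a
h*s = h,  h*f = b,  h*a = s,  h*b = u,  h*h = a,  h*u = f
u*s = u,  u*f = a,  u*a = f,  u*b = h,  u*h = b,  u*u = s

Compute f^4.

f^1 = f
f^2 = f * f = s
f^3 = s * f = f
f^4 = f * f = s

s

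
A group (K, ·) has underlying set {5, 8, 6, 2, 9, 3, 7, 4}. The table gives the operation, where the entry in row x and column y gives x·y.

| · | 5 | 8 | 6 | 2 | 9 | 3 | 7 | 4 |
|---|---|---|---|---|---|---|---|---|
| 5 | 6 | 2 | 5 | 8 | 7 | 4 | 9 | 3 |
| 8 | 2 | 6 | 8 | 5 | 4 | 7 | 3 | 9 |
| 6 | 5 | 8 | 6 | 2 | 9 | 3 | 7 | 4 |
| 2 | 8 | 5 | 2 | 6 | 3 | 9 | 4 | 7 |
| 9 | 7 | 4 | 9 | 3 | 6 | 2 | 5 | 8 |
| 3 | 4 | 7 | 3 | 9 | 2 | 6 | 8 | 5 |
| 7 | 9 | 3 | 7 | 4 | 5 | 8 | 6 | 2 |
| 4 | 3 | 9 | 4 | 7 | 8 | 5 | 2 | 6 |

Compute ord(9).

The identity element is 6 (its row matches the header).
9^1 = 9
9^2 = 9·9 = 6
The first power of 9 equal to the identity is 9^2, so ord(9) = 2.

2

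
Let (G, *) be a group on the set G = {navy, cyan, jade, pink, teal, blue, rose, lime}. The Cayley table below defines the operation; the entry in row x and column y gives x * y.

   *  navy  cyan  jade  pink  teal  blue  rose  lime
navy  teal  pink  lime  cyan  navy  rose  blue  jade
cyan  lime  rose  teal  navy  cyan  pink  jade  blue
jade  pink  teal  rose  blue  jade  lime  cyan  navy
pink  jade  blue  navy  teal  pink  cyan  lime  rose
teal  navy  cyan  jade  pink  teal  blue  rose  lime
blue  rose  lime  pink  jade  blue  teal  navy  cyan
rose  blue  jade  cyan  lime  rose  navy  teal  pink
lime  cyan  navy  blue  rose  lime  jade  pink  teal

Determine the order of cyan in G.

4

The identity element is teal (its row matches the header).
cyan^1 = cyan
cyan^2 = cyan * cyan = rose
cyan^3 = rose * cyan = jade
cyan^4 = jade * cyan = teal
The first power of cyan equal to the identity is cyan^4, so ord(cyan) = 4.
(Structurally, G here is isomorphic to the dihedral group D_4.)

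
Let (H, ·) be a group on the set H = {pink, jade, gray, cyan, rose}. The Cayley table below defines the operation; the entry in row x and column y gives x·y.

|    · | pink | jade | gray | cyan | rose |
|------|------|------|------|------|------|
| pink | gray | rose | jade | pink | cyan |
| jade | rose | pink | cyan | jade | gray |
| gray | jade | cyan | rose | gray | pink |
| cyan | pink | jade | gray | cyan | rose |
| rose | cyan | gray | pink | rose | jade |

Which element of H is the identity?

cyan

The identity e satisfies e·x = x for all x, so its row in the table reproduces the column headers.
Row cyan reads: pink, jade, gray, cyan, rose — exactly the header order. So cyan is the identity.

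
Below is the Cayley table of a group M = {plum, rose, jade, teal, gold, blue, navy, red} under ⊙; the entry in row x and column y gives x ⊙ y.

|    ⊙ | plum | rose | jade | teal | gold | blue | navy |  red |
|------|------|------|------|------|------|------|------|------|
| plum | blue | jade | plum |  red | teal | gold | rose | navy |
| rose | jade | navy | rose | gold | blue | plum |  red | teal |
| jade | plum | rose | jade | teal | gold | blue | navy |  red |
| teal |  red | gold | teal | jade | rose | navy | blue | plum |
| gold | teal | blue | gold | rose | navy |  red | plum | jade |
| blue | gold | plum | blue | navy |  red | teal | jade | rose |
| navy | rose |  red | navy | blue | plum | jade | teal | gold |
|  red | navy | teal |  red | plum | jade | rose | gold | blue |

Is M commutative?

Yes

Check whether the table is symmetric across its main diagonal.
Every entry (row x, col y) equals the entry (row y, col x), so M is abelian.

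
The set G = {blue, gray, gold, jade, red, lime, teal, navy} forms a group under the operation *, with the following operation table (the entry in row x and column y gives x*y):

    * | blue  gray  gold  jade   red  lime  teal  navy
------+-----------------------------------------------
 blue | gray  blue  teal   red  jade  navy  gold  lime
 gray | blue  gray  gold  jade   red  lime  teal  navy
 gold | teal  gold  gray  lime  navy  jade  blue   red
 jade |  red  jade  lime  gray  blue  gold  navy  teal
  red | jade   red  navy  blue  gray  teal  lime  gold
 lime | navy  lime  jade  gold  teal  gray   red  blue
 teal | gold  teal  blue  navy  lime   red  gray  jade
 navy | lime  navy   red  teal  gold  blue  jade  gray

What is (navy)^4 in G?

navy^1 = navy
navy^2 = navy*navy = gray
navy^3 = gray*navy = navy
navy^4 = navy*navy = gray

gray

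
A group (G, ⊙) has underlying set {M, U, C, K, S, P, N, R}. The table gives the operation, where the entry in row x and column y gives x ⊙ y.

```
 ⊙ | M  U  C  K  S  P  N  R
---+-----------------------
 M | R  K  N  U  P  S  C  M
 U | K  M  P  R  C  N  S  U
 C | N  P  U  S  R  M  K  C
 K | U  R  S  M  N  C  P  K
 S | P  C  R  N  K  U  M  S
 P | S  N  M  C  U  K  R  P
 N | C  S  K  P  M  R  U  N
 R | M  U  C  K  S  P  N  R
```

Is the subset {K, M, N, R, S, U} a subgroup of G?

K ⊙ N = P, which is not in {K, M, N, R, S, U}.
The subset is not closed under ⊙, so it is not a subgroup.
(Structurally, G here is isomorphic to the cyclic group Z_8.)

No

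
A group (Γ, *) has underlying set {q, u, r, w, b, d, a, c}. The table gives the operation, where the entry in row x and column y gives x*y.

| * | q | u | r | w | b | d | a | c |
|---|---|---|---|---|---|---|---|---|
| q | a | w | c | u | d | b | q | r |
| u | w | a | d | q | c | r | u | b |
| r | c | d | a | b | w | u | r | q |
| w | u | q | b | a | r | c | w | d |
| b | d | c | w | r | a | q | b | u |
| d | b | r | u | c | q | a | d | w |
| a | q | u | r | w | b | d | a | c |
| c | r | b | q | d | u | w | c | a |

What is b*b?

Read row b, column b: b*b = a.
(Structurally, Γ here is isomorphic to the elementary abelian group (Z_2)^3.)

a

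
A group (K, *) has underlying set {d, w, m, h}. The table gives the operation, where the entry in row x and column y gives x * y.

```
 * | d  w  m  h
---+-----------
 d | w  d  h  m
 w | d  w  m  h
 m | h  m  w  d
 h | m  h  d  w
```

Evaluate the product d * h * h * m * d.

d * h = m
m * h = d
d * m = h
h * d = m

m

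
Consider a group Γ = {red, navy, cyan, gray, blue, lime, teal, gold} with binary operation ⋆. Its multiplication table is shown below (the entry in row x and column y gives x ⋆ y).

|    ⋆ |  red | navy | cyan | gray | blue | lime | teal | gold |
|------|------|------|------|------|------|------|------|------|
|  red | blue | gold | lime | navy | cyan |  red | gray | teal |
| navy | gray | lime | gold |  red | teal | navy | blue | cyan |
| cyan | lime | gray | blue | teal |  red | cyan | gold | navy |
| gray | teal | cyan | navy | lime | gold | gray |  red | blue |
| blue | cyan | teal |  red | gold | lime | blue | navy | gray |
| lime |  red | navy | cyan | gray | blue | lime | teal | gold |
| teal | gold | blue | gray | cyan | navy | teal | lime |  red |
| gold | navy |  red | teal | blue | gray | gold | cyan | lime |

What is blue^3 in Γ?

blue^1 = blue
blue^2 = blue ⋆ blue = lime
blue^3 = lime ⋆ blue = blue

blue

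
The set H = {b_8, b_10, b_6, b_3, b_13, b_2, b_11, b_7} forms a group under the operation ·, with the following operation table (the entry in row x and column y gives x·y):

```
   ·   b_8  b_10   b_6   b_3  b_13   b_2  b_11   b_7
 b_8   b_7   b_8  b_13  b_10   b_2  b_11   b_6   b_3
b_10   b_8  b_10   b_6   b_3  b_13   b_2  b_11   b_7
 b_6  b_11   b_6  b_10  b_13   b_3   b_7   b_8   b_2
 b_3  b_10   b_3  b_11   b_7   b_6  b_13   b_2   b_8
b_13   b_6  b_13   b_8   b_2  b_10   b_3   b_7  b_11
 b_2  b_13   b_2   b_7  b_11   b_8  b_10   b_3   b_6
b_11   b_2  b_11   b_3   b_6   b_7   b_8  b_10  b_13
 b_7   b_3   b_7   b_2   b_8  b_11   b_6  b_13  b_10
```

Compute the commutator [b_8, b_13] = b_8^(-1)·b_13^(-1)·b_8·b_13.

b_7

Identity is b_10; from the table b_8^(-1) = b_3 and b_13^(-1) = b_13.
b_3·b_13 = b_6
b_6·b_8 = b_11
b_11·b_13 = b_7
(Structurally, H here is isomorphic to the dihedral group D_4.)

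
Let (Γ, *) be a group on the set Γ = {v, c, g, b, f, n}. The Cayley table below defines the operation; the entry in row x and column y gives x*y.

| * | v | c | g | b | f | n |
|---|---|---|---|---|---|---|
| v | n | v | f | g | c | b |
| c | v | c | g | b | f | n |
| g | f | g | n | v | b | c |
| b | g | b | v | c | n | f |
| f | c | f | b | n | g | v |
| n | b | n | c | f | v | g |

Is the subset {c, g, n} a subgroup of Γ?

Yes

{c, g, n} contains the identity c.
Checking products: every product of two elements of {c, g, n} (read from the table) lies in {c, g, n}, so the set is closed.
In a finite group, a nonempty closed subset is a subgroup. So {c, g, n} ≤ Γ.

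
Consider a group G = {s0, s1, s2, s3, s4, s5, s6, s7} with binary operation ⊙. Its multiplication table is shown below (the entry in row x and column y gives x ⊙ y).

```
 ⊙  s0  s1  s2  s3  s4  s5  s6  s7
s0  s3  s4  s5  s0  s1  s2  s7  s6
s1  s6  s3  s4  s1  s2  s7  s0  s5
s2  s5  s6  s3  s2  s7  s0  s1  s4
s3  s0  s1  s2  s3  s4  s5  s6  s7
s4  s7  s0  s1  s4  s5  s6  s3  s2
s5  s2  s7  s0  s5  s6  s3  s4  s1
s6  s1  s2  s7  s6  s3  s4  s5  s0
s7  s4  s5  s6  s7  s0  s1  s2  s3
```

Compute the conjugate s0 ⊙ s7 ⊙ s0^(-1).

The identity is s3. In row s0, the entry s3 sits in column s0, so s0^(-1) = s0.
s0 ⊙ s7 = s6
s6 ⊙ s0 = s1

s1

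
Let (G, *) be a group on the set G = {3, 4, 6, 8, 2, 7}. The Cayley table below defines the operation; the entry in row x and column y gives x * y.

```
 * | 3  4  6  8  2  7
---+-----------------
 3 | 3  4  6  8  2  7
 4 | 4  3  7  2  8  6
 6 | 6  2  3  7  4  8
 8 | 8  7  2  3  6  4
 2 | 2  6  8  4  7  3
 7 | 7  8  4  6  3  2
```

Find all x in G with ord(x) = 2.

Identity is 3. Compute the order of each non-identity element by repeated multiplication:
  4: 4 → 3  (order 2)
  6: 6 → 3  (order 2)
  8: 8 → 3  (order 2)
  2: 2 → 7 → 3  (order 3)
  7: 7 → 2 → 3  (order 3)
Elements of order 2: {4, 6, 8}.

{4, 6, 8}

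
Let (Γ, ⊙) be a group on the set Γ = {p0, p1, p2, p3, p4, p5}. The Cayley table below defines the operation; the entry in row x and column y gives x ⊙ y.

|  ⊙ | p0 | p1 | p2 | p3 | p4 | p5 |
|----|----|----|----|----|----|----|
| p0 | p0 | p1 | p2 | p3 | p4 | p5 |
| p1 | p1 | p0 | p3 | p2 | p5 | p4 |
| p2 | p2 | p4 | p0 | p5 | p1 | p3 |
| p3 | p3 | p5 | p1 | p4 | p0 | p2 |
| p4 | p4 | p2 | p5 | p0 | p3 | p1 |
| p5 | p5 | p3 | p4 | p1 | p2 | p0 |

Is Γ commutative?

p4 ⊙ p1 = p2 but p1 ⊙ p4 = p5.
Since p4 and p1 do not commute, Γ is not abelian.

No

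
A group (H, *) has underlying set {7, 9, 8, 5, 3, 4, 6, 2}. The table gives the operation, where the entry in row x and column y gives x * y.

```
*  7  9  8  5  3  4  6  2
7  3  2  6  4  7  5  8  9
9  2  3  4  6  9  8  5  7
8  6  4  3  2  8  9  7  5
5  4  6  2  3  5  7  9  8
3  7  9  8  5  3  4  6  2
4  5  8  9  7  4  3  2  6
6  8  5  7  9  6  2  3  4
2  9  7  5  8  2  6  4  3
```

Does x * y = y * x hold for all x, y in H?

Check whether the table is symmetric across its main diagonal.
Every entry (row x, col y) equals the entry (row y, col x), so H is abelian.

Yes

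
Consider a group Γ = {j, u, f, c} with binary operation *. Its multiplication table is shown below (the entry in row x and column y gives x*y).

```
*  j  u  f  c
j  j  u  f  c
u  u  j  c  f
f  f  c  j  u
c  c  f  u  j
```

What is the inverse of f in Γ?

First locate the identity: row j matches the header, so j is the identity.
Scan row f for j: f*f = j. Hence f^(-1) = f.

f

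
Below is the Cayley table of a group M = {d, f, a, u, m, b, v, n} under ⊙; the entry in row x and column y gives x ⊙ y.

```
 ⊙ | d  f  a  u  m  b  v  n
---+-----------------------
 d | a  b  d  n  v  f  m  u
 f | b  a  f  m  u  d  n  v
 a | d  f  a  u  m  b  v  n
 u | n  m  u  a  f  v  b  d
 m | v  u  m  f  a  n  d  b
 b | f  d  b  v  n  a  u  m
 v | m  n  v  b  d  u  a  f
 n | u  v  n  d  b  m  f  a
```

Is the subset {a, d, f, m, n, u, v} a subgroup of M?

d ⊙ f = b, which is not in {a, d, f, m, n, u, v}.
The subset is not closed under ⊙, so it is not a subgroup.

No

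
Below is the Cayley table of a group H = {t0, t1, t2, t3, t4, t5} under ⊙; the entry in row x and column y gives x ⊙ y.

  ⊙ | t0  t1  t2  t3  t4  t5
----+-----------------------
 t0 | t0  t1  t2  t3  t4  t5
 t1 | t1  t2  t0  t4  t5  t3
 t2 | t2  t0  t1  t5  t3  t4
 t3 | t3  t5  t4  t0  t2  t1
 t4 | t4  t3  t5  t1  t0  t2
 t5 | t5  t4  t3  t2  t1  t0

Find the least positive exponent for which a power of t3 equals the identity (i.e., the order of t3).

2

The identity element is t0 (its row matches the header).
t3^1 = t3
t3^2 = t3 ⊙ t3 = t0
The first power of t3 equal to the identity is t3^2, so ord(t3) = 2.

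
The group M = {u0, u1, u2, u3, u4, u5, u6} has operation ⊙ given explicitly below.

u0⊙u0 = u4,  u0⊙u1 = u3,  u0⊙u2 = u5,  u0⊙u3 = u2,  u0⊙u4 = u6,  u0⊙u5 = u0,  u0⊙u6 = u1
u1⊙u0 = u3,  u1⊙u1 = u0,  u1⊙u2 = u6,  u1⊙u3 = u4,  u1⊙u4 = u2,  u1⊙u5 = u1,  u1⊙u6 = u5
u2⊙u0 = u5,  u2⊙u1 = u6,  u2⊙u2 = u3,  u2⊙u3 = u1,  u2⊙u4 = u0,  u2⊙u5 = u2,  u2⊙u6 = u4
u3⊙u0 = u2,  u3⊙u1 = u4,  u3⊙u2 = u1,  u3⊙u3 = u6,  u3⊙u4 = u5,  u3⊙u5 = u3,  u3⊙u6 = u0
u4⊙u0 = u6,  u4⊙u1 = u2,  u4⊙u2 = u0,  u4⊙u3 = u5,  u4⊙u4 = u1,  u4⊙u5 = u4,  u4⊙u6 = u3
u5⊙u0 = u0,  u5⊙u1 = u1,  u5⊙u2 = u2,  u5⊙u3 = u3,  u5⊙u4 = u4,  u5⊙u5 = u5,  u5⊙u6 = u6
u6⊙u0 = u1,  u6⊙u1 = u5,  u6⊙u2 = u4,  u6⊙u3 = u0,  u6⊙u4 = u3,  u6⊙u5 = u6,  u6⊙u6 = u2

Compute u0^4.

u1

u0^1 = u0
u0^2 = u0 ⊙ u0 = u4
u0^3 = u4 ⊙ u0 = u6
u0^4 = u6 ⊙ u0 = u1
(Structurally, M here is isomorphic to the cyclic group Z_7.)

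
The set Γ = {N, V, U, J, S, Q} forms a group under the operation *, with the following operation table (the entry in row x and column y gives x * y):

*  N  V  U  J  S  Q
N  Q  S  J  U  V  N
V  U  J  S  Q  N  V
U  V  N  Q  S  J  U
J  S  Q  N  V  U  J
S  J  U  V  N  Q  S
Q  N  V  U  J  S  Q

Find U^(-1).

U

First locate the identity: row Q matches the header, so Q is the identity.
Scan row U for Q: U * U = Q. Hence U^(-1) = U.
(Structurally, Γ here is isomorphic to the symmetric group S_3.)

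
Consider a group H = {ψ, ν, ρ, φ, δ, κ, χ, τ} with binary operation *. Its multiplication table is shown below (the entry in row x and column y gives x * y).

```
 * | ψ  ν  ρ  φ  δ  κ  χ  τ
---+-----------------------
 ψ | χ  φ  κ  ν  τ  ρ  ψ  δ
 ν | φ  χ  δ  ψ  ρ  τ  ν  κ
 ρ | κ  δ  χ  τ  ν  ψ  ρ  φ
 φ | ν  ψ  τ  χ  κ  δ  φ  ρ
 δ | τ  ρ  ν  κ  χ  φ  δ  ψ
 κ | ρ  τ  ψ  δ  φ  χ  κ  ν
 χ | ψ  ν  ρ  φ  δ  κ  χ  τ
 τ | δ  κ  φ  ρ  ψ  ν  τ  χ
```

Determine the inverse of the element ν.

ν

First locate the identity: row χ matches the header, so χ is the identity.
Scan row ν for χ: ν * ν = χ. Hence ν^(-1) = ν.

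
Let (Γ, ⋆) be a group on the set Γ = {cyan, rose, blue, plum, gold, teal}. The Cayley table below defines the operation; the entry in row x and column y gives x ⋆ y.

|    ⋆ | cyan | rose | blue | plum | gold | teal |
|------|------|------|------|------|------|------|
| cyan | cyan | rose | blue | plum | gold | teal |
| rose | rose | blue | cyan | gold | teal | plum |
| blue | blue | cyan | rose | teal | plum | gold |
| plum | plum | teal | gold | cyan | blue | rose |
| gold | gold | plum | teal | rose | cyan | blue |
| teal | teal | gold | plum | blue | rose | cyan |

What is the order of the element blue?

The identity element is cyan (its row matches the header).
blue^1 = blue
blue^2 = blue ⋆ blue = rose
blue^3 = rose ⋆ blue = cyan
The first power of blue equal to the identity is blue^3, so ord(blue) = 3.

3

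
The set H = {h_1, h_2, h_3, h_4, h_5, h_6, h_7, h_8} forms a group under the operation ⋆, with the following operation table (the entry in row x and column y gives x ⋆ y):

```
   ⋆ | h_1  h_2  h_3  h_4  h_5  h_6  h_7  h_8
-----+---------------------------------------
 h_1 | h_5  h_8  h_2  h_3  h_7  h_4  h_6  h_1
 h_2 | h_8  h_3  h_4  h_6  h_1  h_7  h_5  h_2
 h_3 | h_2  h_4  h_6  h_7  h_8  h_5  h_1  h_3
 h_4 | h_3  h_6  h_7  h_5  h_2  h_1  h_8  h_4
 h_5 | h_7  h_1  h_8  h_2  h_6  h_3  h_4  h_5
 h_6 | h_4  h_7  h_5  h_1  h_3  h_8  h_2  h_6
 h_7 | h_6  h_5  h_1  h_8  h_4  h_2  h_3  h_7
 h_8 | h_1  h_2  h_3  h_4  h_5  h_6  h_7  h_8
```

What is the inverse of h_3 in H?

First locate the identity: row h_8 matches the header, so h_8 is the identity.
Scan row h_3 for h_8: h_3 ⋆ h_5 = h_8. Hence h_3^(-1) = h_5.

h_5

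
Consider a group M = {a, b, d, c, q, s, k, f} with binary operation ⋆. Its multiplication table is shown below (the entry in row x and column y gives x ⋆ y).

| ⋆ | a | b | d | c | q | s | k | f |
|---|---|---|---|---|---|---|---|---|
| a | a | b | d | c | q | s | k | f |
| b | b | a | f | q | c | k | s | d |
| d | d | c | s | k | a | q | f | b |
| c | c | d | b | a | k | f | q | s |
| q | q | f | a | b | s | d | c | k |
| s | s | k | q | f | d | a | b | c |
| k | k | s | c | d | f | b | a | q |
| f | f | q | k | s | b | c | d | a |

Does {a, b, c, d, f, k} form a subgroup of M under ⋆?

No

d ⋆ d = s, which is not in {a, b, c, d, f, k}.
The subset is not closed under ⋆, so it is not a subgroup.
(Structurally, M here is isomorphic to the dihedral group D_4.)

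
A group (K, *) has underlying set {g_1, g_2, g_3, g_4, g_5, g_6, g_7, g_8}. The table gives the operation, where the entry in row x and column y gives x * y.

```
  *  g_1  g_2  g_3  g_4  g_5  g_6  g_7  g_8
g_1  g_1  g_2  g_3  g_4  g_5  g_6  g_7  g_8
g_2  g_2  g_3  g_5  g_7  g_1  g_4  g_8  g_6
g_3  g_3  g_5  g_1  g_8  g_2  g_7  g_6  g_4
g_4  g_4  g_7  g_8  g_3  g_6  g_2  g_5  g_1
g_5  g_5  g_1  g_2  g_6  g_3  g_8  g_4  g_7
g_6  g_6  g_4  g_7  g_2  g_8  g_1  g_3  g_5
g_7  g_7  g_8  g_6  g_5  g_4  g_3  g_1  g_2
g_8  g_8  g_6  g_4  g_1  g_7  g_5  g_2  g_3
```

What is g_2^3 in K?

g_2^1 = g_2
g_2^2 = g_2 * g_2 = g_3
g_2^3 = g_3 * g_2 = g_5
(Structurally, K here is isomorphic to Z_2 x Z_4.)

g_5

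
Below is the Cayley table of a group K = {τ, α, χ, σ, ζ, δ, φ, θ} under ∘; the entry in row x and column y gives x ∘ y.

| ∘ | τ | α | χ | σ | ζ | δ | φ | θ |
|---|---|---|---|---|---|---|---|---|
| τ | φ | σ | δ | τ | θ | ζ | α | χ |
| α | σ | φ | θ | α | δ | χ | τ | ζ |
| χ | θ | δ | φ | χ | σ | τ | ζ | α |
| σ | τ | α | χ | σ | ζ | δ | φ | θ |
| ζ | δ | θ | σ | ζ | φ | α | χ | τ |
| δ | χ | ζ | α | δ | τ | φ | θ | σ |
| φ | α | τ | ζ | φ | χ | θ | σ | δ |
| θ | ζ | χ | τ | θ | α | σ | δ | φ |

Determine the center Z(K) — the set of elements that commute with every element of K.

An element z is central iff its row equals its column in the table.
For χ: χ ∘ α = δ ≠ θ = α ∘ χ, so χ ∉ Z.
Checking each element this way leaves Z(K) = {σ, φ}.

{σ, φ}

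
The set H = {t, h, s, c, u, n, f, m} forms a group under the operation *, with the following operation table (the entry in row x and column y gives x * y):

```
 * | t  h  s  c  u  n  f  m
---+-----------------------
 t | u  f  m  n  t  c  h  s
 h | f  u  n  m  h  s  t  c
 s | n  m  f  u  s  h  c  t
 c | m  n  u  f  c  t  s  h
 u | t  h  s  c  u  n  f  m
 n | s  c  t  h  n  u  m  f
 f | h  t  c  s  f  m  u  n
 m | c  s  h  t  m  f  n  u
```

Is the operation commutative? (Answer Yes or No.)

s * t = n but t * s = m.
Since s and t do not commute, H is not abelian.

No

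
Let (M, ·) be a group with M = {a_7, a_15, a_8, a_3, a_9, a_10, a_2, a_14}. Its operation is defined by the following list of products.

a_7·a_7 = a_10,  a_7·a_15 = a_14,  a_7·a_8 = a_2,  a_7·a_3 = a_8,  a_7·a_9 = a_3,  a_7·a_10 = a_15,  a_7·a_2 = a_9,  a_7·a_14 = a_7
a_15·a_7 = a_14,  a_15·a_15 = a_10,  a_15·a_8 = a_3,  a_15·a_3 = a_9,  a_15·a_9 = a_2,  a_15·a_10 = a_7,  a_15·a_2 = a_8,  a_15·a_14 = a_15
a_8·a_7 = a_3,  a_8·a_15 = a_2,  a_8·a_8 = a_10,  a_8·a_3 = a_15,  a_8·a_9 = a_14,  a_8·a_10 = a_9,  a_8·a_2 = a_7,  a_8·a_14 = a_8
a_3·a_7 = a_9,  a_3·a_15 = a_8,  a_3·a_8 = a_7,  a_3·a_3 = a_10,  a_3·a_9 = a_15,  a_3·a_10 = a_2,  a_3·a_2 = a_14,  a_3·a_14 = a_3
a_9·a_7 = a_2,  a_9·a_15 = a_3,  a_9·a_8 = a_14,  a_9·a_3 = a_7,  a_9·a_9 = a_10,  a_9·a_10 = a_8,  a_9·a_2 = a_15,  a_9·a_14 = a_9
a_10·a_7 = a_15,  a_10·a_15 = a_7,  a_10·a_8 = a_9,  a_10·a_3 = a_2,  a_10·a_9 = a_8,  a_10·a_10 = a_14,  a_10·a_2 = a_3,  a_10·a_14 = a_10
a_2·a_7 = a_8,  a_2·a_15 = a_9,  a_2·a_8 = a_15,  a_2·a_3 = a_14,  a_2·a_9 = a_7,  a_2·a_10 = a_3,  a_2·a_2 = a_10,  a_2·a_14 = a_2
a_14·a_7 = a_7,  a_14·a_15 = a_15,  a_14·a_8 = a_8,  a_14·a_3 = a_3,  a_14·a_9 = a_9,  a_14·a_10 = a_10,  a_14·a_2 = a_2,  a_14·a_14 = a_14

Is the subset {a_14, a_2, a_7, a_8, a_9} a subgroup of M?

a_9·a_9 = a_10, which is not in {a_14, a_2, a_7, a_8, a_9}.
The subset is not closed under ·, so it is not a subgroup.

No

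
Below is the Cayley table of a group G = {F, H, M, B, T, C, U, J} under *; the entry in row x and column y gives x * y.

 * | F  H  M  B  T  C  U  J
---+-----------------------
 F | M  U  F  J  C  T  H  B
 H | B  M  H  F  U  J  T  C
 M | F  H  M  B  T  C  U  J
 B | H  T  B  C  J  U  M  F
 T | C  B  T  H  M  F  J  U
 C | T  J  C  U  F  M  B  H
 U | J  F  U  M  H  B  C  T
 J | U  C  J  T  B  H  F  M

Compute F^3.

F^1 = F
F^2 = F * F = M
F^3 = M * F = F

F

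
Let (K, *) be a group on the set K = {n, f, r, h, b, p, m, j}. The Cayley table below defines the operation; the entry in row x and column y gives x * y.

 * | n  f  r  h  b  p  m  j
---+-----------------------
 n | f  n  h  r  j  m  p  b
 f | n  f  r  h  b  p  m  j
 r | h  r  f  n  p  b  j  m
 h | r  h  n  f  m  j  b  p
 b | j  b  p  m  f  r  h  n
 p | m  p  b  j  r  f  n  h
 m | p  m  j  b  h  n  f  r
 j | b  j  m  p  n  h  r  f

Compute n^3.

n^1 = n
n^2 = n * n = f
n^3 = f * n = n

n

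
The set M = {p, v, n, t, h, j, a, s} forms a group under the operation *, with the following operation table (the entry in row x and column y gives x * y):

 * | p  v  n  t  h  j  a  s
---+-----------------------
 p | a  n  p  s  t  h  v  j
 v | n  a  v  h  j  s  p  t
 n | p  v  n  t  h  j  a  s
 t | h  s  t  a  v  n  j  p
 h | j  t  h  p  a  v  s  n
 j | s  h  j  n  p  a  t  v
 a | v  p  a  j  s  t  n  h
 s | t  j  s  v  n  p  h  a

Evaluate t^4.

n

t^1 = t
t^2 = t * t = a
t^3 = a * t = j
t^4 = j * t = n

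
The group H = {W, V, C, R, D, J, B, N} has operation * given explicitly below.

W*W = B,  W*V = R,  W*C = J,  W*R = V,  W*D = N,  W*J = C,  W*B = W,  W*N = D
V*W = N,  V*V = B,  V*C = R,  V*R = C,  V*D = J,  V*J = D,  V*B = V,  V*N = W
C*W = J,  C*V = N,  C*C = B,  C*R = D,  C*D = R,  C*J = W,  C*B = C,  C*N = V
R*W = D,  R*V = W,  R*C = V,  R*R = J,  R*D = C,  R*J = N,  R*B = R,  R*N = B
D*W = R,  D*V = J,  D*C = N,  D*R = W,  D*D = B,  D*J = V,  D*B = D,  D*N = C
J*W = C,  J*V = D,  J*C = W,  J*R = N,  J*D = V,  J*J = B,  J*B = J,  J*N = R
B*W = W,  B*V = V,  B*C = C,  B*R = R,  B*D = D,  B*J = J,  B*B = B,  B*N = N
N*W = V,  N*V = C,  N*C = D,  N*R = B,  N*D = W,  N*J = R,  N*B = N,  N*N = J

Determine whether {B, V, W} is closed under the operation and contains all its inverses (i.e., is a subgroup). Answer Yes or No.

V * W = N, which is not in {B, V, W}.
The subset is not closed under *, so it is not a subgroup.
(Structurally, H here is isomorphic to the dihedral group D_4.)

No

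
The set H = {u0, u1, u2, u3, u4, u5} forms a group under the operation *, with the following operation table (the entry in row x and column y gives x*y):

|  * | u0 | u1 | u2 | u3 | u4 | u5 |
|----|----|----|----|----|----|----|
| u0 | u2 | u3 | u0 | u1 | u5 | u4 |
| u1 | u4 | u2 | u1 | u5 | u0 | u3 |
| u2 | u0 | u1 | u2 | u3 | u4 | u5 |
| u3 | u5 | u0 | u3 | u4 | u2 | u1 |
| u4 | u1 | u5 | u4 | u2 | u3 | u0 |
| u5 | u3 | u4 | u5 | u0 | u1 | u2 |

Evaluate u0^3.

u0^1 = u0
u0^2 = u0*u0 = u2
u0^3 = u2*u0 = u0
(Structurally, H here is isomorphic to the symmetric group S_3.)

u0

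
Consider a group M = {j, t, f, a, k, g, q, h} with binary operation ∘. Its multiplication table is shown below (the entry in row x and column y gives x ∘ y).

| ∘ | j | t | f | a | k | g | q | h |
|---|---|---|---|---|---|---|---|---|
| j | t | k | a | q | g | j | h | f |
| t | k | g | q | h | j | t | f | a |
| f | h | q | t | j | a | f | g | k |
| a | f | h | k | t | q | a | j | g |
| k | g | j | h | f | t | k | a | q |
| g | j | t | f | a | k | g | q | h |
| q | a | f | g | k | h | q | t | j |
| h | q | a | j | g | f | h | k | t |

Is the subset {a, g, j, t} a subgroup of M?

No

t ∘ a = h, which is not in {a, g, j, t}.
The subset is not closed under ∘, so it is not a subgroup.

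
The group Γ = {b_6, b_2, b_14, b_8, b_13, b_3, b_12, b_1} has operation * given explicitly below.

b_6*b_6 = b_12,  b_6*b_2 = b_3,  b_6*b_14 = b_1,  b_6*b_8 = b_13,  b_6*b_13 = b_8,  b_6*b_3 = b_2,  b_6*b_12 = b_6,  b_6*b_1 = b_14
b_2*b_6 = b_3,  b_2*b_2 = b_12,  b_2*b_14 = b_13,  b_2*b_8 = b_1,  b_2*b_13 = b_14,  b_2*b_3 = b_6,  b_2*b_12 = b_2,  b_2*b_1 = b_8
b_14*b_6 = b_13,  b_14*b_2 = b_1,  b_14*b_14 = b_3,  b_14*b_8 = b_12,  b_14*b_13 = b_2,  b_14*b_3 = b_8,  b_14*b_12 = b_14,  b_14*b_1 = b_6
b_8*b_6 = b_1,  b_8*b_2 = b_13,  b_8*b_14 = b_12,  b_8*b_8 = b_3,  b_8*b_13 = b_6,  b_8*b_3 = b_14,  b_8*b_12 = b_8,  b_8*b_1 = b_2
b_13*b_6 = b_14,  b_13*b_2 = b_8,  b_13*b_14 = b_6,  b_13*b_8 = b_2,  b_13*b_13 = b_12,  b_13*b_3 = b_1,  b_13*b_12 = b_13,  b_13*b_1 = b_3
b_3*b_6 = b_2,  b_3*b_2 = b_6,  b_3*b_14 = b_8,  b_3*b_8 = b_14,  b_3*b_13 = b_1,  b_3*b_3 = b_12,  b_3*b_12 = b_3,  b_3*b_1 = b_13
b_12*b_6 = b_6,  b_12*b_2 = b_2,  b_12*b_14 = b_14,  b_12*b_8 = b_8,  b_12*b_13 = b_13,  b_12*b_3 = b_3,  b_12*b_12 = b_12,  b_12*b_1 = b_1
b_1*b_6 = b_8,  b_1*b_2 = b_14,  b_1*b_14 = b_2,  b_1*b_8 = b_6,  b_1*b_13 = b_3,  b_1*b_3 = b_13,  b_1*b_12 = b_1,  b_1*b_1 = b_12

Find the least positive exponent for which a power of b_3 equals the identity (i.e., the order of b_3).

2

The identity element is b_12 (its row matches the header).
b_3^1 = b_3
b_3^2 = b_3 * b_3 = b_12
The first power of b_3 equal to the identity is b_3^2, so ord(b_3) = 2.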